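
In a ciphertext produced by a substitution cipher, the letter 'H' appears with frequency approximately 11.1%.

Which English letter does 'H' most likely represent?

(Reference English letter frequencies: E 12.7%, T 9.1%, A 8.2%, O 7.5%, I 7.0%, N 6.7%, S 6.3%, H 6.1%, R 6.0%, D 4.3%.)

Step 1: The observed frequency is 11.1%.
Step 2: Compare with English frequencies:
  E: 12.7% (difference: 1.6%) <-- closest
  T: 9.1% (difference: 2.0%)
  A: 8.2% (difference: 2.9%)
  O: 7.5% (difference: 3.6%)
  I: 7.0% (difference: 4.1%)
  N: 6.7% (difference: 4.4%)
  S: 6.3% (difference: 4.8%)
  H: 6.1% (difference: 5.0%)
  R: 6.0% (difference: 5.1%)
  D: 4.3% (difference: 6.8%)
Step 3: 'H' most likely represents 'E' (frequency 12.7%).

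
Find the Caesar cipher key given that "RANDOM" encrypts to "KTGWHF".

Step 1: Compare first letters: R (position 17) -> K (position 10).
Step 2: Shift = (10 - 17) mod 26 = 19.
The shift value is 19.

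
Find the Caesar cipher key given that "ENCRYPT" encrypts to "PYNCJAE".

Step 1: Compare first letters: E (position 4) -> P (position 15).
Step 2: Shift = (15 - 4) mod 26 = 11.
The shift value is 11.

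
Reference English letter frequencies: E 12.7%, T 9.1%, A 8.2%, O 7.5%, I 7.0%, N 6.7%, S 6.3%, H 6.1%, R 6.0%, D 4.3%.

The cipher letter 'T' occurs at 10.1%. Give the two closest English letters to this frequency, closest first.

Step 1: Observed frequency of 'T' is 10.1%.
Step 2: Compute distances to each reference frequency and sort:
  T (9.1%): difference = 1.0% <-- BEST
  A (8.2%): difference = 1.9% <-- RUNNER-UP
  E (12.7%): difference = 2.6%
  O (7.5%): difference = 2.6%
  I (7.0%): difference = 3.1%
Step 3: Most likely is 'T' (9.1%, diff 1.0%); second most likely is 'A' (8.2%, diff 1.9%).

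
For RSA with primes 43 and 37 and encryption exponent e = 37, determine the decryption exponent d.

Step 1: n = 43 * 37 = 1591.
Step 2: phi(n) = 42 * 36 = 1512.
Step 3: Find d such that 37 * d = 1 (mod 1512).
Step 4: d = 37^(-1) mod 1512 = 613.
Verification: 37 * 613 = 22681 = 15 * 1512 + 1.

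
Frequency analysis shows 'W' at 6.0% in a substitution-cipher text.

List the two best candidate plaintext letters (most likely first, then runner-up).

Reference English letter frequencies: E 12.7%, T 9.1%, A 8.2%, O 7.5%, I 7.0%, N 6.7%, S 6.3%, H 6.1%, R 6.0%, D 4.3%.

Step 1: Observed frequency of 'W' is 6.0%.
Step 2: Compute distances to each reference frequency and sort:
  R (6.0%): difference = 0.0% <-- BEST
  H (6.1%): difference = 0.1% <-- RUNNER-UP
  S (6.3%): difference = 0.3%
  N (6.7%): difference = 0.7%
  I (7.0%): difference = 1.0%
Step 3: Most likely is 'R' (6.0%, diff 0.0%); second most likely is 'H' (6.1%, diff 0.1%).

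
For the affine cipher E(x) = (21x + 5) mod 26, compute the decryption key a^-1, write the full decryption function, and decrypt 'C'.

Step 1: Find a^-1, the modular inverse of 21 mod 26.
Step 2: We need 21 * a^-1 = 1 (mod 26).
Step 3: 21 * 5 = 105 = 4 * 26 + 1, so a^-1 = 5.
Step 4: D(y) = 5(y - 5) mod 26.
Step 5: Apply to 'C' (y = 2): D(2) = 5 * (2 - 5) mod 26 = 5 * -3 mod 26 = 11 -> 'L'.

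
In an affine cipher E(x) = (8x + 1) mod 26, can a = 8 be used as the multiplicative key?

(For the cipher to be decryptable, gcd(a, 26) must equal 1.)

Step 1: Compute gcd(8, 26).
Step 2: gcd(8, 26) = 2.
Since gcd = 2 != 1, 8 shares a common factor with 26, so it cannot be used.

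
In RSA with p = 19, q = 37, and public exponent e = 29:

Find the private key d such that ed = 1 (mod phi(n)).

Step 1: n = 19 * 37 = 703.
Step 2: phi(n) = 18 * 36 = 648.
Step 3: Find d such that 29 * d = 1 (mod 648).
Step 4: d = 29^(-1) mod 648 = 581.
Verification: 29 * 581 = 16849 = 26 * 648 + 1.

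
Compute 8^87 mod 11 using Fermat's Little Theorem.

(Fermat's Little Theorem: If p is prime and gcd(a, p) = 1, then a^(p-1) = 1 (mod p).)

Step 1: Since 11 is prime, by Fermat's Little Theorem: 8^10 = 1 (mod 11).
Step 2: Reduce exponent: 87 mod 10 = 7.
Step 3: So 8^87 = 8^7 (mod 11).
Step 4: 8^7 mod 11 = 2.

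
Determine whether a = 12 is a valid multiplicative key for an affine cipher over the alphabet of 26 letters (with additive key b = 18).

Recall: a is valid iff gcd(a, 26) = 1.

Step 1: Compute gcd(12, 26).
Step 2: gcd(12, 26) = 2.
Since gcd = 2 != 1, 12 shares a common factor with 26, so it cannot be used.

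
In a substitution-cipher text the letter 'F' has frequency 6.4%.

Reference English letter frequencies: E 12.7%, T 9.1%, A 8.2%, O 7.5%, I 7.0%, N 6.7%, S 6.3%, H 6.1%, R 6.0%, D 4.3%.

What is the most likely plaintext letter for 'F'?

Step 1: The observed frequency is 6.4%.
Step 2: Compare with English frequencies:
  E: 12.7% (difference: 6.3%)
  T: 9.1% (difference: 2.7%)
  A: 8.2% (difference: 1.8%)
  O: 7.5% (difference: 1.1%)
  I: 7.0% (difference: 0.6%)
  N: 6.7% (difference: 0.3%)
  S: 6.3% (difference: 0.1%) <-- closest
  H: 6.1% (difference: 0.3%)
  R: 6.0% (difference: 0.4%)
  D: 4.3% (difference: 2.1%)
Step 3: 'F' most likely represents 'S' (frequency 6.3%).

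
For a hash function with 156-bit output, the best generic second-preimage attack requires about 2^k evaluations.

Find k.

Step 1: The hash has a 156-bit output.
Step 2: Second-preimage resistance means: given a specific input x, it should be infeasible to find a different y with h(y) = h(x).
With a 156-bit output, a generic search for a second preimage costs about 2^156 evaluations (each trial matches the fixed target with probability 2^-156).
Step 3: Security level = 156 bits.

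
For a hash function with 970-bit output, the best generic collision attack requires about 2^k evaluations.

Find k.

Step 1: The hash has a 970-bit output.
Step 2: Collision resistance means it should be infeasible to find any x != y with h(x) = h(y).
By the birthday bound, a generic collision search succeeds after about sqrt(2^970) = 2^(970/2) = 2^485 evaluations.
Step 3: Security level = 485 bits.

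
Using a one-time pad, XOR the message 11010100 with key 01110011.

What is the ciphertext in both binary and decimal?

Step 1: Write out the XOR operation bit by bit:
  Message: 11010100
  Key:     01110011
  XOR:     10100111
Step 2: Convert to decimal: 10100111 = 167.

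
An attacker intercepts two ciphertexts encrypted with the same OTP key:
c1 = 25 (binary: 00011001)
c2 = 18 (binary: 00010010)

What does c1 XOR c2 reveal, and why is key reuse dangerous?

Step 1: c1 XOR c2 = (m1 XOR k) XOR (m2 XOR k).
Step 2: By XOR associativity/commutativity: = m1 XOR m2 XOR k XOR k = m1 XOR m2.
Step 3: 00011001 XOR 00010010 = 00001011 = 11.
Step 4: The key cancels out! An attacker learns m1 XOR m2 = 11, revealing the relationship between plaintexts.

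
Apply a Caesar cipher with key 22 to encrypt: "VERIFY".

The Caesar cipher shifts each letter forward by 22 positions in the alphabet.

Step 1: For each letter, shift forward by 22 positions (mod 26).
  V (position 21) -> position (21+22) mod 26 = 17 -> R
  E (position 4) -> position (4+22) mod 26 = 0 -> A
  R (position 17) -> position (17+22) mod 26 = 13 -> N
  I (position 8) -> position (8+22) mod 26 = 4 -> E
  F (position 5) -> position (5+22) mod 26 = 1 -> B
  Y (position 24) -> position (24+22) mod 26 = 20 -> U
Result: RANEBU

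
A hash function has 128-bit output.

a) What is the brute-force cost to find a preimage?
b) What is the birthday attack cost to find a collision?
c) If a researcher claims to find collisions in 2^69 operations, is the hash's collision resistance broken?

Step 1: Preimage resistance requires brute-force of 2^128 operations.
Step 2: Collision resistance (birthday bound) = 2^(128/2) = 2^64.
Step 3: The claimed attack costs 2^69 operations.
Step 4: Since 2^69 >= 2^64, the claimed attack is no faster than the generic birthday attack, so this does not break collision resistance.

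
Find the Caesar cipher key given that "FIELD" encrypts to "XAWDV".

Step 1: Compare first letters: F (position 5) -> X (position 23).
Step 2: Shift = (23 - 5) mod 26 = 18.
The shift value is 18.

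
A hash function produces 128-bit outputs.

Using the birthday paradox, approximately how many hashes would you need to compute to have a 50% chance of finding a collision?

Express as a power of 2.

Step 1: The birthday paradox gives collision probability ~50% after sqrt(2^n) = 2^(n/2) hashes.
Step 2: For 128-bit output: 2^(128/2) = 2^64.
Step 3: Approximately 2^64 hash computations needed.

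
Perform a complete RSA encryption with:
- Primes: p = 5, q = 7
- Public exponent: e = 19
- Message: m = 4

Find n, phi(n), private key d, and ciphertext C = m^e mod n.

Step 1: n = 5 * 7 = 35.
Step 2: phi(n) = (5-1)(7-1) = 4 * 6 = 24.
Step 3: Find d = 19^(-1) mod 24 = 19.
  Verify: 19 * 19 = 361 = 1 (mod 24).
Step 4: C = 4^19 mod 35 = 4.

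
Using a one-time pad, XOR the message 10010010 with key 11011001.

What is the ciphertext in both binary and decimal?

Step 1: Write out the XOR operation bit by bit:
  Message: 10010010
  Key:     11011001
  XOR:     01001011
Step 2: Convert to decimal: 01001011 = 75.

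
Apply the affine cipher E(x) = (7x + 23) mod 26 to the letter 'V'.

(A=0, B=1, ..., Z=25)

Step 1: Convert 'V' to number: x = 21.
Step 2: E(21) = (7 * 21 + 23) mod 26 = 170 mod 26 = 14.
Step 3: Convert 14 back to letter: O.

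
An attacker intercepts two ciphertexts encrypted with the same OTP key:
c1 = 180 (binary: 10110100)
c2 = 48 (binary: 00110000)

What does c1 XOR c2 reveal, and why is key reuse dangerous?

Step 1: c1 XOR c2 = (m1 XOR k) XOR (m2 XOR k).
Step 2: By XOR associativity/commutativity: = m1 XOR m2 XOR k XOR k = m1 XOR m2.
Step 3: 10110100 XOR 00110000 = 10000100 = 132.
Step 4: The key cancels out! An attacker learns m1 XOR m2 = 132, revealing the relationship between plaintexts.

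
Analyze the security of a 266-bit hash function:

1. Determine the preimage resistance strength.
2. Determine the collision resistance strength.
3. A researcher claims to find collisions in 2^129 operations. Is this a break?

Step 1: Preimage resistance requires brute-force of 2^266 operations.
Step 2: Collision resistance (birthday bound) = 2^(266/2) = 2^133.
Step 3: The claimed attack costs 2^129 operations.
Step 4: Since 2^129 < 2^133, the claimed attack beats the generic birthday bound, so collision resistance is broken.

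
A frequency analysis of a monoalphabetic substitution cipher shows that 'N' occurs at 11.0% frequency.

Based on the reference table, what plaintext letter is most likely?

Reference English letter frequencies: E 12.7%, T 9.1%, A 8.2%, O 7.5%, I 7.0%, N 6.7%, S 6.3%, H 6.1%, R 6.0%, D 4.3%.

Step 1: The observed frequency is 11.0%.
Step 2: Compare with English frequencies:
  E: 12.7% (difference: 1.7%) <-- closest
  T: 9.1% (difference: 1.9%)
  A: 8.2% (difference: 2.8%)
  O: 7.5% (difference: 3.5%)
  I: 7.0% (difference: 4.0%)
  N: 6.7% (difference: 4.3%)
  S: 6.3% (difference: 4.7%)
  H: 6.1% (difference: 4.9%)
  R: 6.0% (difference: 5.0%)
  D: 4.3% (difference: 6.7%)
Step 3: 'N' most likely represents 'E' (frequency 12.7%).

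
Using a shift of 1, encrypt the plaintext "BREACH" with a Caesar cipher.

Step 1: For each letter, shift forward by 1 positions (mod 26).
  B (position 1) -> position (1+1) mod 26 = 2 -> C
  R (position 17) -> position (17+1) mod 26 = 18 -> S
  E (position 4) -> position (4+1) mod 26 = 5 -> F
  A (position 0) -> position (0+1) mod 26 = 1 -> B
  C (position 2) -> position (2+1) mod 26 = 3 -> D
  H (position 7) -> position (7+1) mod 26 = 8 -> I
Result: CSFBDI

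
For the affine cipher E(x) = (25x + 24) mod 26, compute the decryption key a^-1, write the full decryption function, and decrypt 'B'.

Step 1: Find a^-1, the modular inverse of 25 mod 26.
Step 2: We need 25 * a^-1 = 1 (mod 26).
Step 3: 25 * 25 = 625 = 24 * 26 + 1, so a^-1 = 25.
Step 4: D(y) = 25(y - 24) mod 26.
Step 5: Apply to 'B' (y = 1): D(1) = 25 * (1 - 24) mod 26 = 25 * -23 mod 26 = 23 -> 'X'.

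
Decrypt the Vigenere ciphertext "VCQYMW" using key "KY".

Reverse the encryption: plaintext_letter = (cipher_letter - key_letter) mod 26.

Step 1: Extend key: KYKYKY
Step 2: Decrypt each letter (c - k) mod 26:
  V(21) - K(10) = (21-10) mod 26 = 11 = L
  C(2) - Y(24) = (2-24) mod 26 = 4 = E
  Q(16) - K(10) = (16-10) mod 26 = 6 = G
  Y(24) - Y(24) = (24-24) mod 26 = 0 = A
  M(12) - K(10) = (12-10) mod 26 = 2 = C
  W(22) - Y(24) = (22-24) mod 26 = 24 = Y
Plaintext: LEGACY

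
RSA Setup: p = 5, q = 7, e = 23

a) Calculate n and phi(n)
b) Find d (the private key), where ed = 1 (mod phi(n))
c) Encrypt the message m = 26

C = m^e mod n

Step 1: n = 5 * 7 = 35.
Step 2: phi(n) = (5-1)(7-1) = 4 * 6 = 24.
Step 3: Find d = 23^(-1) mod 24 = 23.
  Verify: 23 * 23 = 529 = 1 (mod 24).
Step 4: C = 26^23 mod 35 = 31.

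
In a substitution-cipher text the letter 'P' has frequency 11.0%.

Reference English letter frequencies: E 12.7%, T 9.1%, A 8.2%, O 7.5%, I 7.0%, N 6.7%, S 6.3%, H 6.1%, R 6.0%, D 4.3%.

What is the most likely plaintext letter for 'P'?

Step 1: The observed frequency is 11.0%.
Step 2: Compare with English frequencies:
  E: 12.7% (difference: 1.7%) <-- closest
  T: 9.1% (difference: 1.9%)
  A: 8.2% (difference: 2.8%)
  O: 7.5% (difference: 3.5%)
  I: 7.0% (difference: 4.0%)
  N: 6.7% (difference: 4.3%)
  S: 6.3% (difference: 4.7%)
  H: 6.1% (difference: 4.9%)
  R: 6.0% (difference: 5.0%)
  D: 4.3% (difference: 6.7%)
Step 3: 'P' most likely represents 'E' (frequency 12.7%).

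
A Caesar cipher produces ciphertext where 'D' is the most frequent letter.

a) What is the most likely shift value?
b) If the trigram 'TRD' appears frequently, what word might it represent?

Step 1: In English, 'E' is the most frequent letter (12.7%).
Step 2: The most frequent ciphertext letter is 'D' (position 3).
Step 3: Shift = (3 - 4) mod 26 = 25.
Step 4: Decrypt 'TRD' by shifting back 25:
  T -> U
  R -> S
  D -> E
Step 5: 'TRD' decrypts to 'USE'.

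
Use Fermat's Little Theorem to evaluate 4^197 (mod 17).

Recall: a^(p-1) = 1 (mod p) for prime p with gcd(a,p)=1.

Step 1: Since 17 is prime, by Fermat's Little Theorem: 4^16 = 1 (mod 17).
Step 2: Reduce exponent: 197 mod 16 = 5.
Step 3: So 4^197 = 4^5 (mod 17).
Step 4: 4^5 mod 17 = 4.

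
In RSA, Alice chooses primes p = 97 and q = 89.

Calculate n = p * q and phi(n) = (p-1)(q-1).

Step 1: n = p * q = 97 * 89 = 8633.
Step 2: phi(n) = (p-1)(q-1) = 96 * 88 = 8448.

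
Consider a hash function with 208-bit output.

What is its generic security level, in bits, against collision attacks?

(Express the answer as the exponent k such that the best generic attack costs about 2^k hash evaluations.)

Step 1: The hash has a 208-bit output.
Step 2: Collision resistance means it should be infeasible to find any x != y with h(x) = h(y).
By the birthday bound, a generic collision search succeeds after about sqrt(2^208) = 2^(208/2) = 2^104 evaluations.
Step 3: Security level = 104 bits.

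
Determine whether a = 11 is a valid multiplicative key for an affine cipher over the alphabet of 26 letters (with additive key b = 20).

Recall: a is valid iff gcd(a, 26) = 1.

Step 1: Compute gcd(11, 26).
Step 2: gcd(11, 26) = 1.
Since gcd = 1, 11 is coprime with 26, so it is a valid key.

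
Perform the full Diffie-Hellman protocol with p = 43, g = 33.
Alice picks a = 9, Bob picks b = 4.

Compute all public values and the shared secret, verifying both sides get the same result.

Step 1: A = g^a mod p = 33^9 mod 43 = 2.
Step 2: B = g^b mod p = 33^4 mod 43 = 24.
Step 3: Alice computes s = B^a mod p = 24^9 mod 43 = 16.
Step 4: Bob computes s = A^b mod p = 2^4 mod 43 = 16.
Both sides agree: shared secret = 16.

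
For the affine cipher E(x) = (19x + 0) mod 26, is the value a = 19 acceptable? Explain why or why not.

Step 1: Compute gcd(19, 26).
Step 2: gcd(19, 26) = 1.
Since gcd = 1, 19 is coprime with 26, so it is a valid key.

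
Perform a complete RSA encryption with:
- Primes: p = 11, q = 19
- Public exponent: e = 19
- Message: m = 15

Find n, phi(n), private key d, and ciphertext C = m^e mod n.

Step 1: n = 11 * 19 = 209.
Step 2: phi(n) = (11-1)(19-1) = 10 * 18 = 180.
Step 3: Find d = 19^(-1) mod 180 = 19.
  Verify: 19 * 19 = 361 = 1 (mod 180).
Step 4: C = 15^19 mod 209 = 91.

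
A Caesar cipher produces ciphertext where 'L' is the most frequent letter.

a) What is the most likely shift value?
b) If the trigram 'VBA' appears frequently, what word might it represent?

Step 1: In English, 'E' is the most frequent letter (12.7%).
Step 2: The most frequent ciphertext letter is 'L' (position 11).
Step 3: Shift = (11 - 4) mod 26 = 7.
Step 4: Decrypt 'VBA' by shifting back 7:
  V -> O
  B -> U
  A -> T
Step 5: 'VBA' decrypts to 'OUT'.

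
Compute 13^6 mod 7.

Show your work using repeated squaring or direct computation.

Step 1: Compute 13^6 mod 7 step by step, reducing modulo 7 at each step.
  13^1 mod 7 = 6
  13^2 mod 7 = (6 * 13) mod 7 = 1
  13^3 mod 7 = (1 * 13) mod 7 = 6
  13^4 mod 7 = (6 * 13) mod 7 = 1
  13^5 mod 7 = (1 * 13) mod 7 = 6
  13^6 mod 7 = (6 * 13) mod 7 = 1
Step 2: Result = 1.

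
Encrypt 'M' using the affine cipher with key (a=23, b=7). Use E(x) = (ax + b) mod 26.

Step 1: Convert 'M' to number: x = 12.
Step 2: E(12) = (23 * 12 + 7) mod 26 = 283 mod 26 = 23.
Step 3: Convert 23 back to letter: X.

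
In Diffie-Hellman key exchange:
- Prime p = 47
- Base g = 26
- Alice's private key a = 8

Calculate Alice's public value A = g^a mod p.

Step 1: A = g^a mod p = 26^8 mod 47.
  26^1 mod 47 = 26
  26^2 mod 47 = (26 * 26) mod 47 = 18
  26^3 mod 47 = (18 * 26) mod 47 = 45
  26^4 mod 47 = (45 * 26) mod 47 = 42
  26^5 mod 47 = (42 * 26) mod 47 = 11
  26^6 mod 47 = (11 * 26) mod 47 = 4
  26^7 mod 47 = (4 * 26) mod 47 = 10
  26^8 mod 47 = (10 * 26) mod 47 = 25
Result: A = 25.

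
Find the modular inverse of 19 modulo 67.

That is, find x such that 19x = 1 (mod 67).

Step 1: We need x such that 19 * x = 1 (mod 67).
Step 2: Using the extended Euclidean algorithm or trial:
  19 * 60 = 1140 = 17 * 67 + 1.
Step 3: Since 1140 mod 67 = 1, the inverse is x = 60.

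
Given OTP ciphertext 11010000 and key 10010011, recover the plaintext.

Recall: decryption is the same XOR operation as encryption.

Step 1: XOR ciphertext with key:
  Ciphertext: 11010000
  Key:        10010011
  XOR:        01000011
Step 2: Plaintext = 01000011 = 67 in decimal.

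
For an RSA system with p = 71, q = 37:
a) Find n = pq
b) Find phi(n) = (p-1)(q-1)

Step 1: n = p * q = 71 * 37 = 2627.
Step 2: phi(n) = (p-1)(q-1) = 70 * 36 = 2520.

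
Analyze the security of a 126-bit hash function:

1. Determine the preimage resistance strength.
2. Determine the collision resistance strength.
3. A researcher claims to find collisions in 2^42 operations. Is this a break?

Step 1: Preimage resistance requires brute-force of 2^126 operations.
Step 2: Collision resistance (birthday bound) = 2^(126/2) = 2^63.
Step 3: The claimed attack costs 2^42 operations.
Step 4: Since 2^42 < 2^63, the claimed attack beats the generic birthday bound, so collision resistance is broken.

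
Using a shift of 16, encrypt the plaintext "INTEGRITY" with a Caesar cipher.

Step 1: For each letter, shift forward by 16 positions (mod 26).
  I (position 8) -> position (8+16) mod 26 = 24 -> Y
  N (position 13) -> position (13+16) mod 26 = 3 -> D
  T (position 19) -> position (19+16) mod 26 = 9 -> J
  E (position 4) -> position (4+16) mod 26 = 20 -> U
  G (position 6) -> position (6+16) mod 26 = 22 -> W
  R (position 17) -> position (17+16) mod 26 = 7 -> H
  I (position 8) -> position (8+16) mod 26 = 24 -> Y
  T (position 19) -> position (19+16) mod 26 = 9 -> J
  Y (position 24) -> position (24+16) mod 26 = 14 -> O
Result: YDJUWHYJO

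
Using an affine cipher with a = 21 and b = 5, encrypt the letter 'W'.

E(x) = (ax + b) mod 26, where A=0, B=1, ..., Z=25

Step 1: Convert 'W' to number: x = 22.
Step 2: E(22) = (21 * 22 + 5) mod 26 = 467 mod 26 = 25.
Step 3: Convert 25 back to letter: Z.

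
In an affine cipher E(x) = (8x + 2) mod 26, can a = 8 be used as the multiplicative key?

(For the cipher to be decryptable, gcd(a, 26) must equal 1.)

Step 1: Compute gcd(8, 26).
Step 2: gcd(8, 26) = 2.
Since gcd = 2 != 1, 8 shares a common factor with 26, so it cannot be used.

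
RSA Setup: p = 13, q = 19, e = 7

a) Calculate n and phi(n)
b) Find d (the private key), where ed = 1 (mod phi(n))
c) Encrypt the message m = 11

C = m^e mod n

Step 1: n = 13 * 19 = 247.
Step 2: phi(n) = (13-1)(19-1) = 12 * 18 = 216.
Step 3: Find d = 7^(-1) mod 216 = 31.
  Verify: 7 * 31 = 217 = 1 (mod 216).
Step 4: C = 11^7 mod 247 = 106.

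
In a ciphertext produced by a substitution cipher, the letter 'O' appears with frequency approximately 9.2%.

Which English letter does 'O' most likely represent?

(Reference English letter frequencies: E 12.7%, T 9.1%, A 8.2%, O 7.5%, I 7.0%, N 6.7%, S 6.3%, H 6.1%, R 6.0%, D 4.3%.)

Step 1: The observed frequency is 9.2%.
Step 2: Compare with English frequencies:
  E: 12.7% (difference: 3.5%)
  T: 9.1% (difference: 0.1%) <-- closest
  A: 8.2% (difference: 1.0%)
  O: 7.5% (difference: 1.7%)
  I: 7.0% (difference: 2.2%)
  N: 6.7% (difference: 2.5%)
  S: 6.3% (difference: 2.9%)
  H: 6.1% (difference: 3.1%)
  R: 6.0% (difference: 3.2%)
  D: 4.3% (difference: 4.9%)
Step 3: 'O' most likely represents 'T' (frequency 9.1%).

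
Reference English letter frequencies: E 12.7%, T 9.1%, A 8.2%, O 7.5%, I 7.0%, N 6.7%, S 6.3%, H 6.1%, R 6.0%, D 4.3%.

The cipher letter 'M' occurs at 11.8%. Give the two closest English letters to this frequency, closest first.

Step 1: Observed frequency of 'M' is 11.8%.
Step 2: Compute distances to each reference frequency and sort:
  E (12.7%): difference = 0.9% <-- BEST
  T (9.1%): difference = 2.7% <-- RUNNER-UP
  A (8.2%): difference = 3.6%
  O (7.5%): difference = 4.3%
  I (7.0%): difference = 4.8%
Step 3: Most likely is 'E' (12.7%, diff 0.9%); second most likely is 'T' (9.1%, diff 2.7%).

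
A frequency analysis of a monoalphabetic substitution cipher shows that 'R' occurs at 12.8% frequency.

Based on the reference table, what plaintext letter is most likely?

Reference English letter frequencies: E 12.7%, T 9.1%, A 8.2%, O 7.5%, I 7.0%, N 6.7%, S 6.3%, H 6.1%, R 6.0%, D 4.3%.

Step 1: The observed frequency is 12.8%.
Step 2: Compare with English frequencies:
  E: 12.7% (difference: 0.1%) <-- closest
  T: 9.1% (difference: 3.7%)
  A: 8.2% (difference: 4.6%)
  O: 7.5% (difference: 5.3%)
  I: 7.0% (difference: 5.8%)
  N: 6.7% (difference: 6.1%)
  S: 6.3% (difference: 6.5%)
  H: 6.1% (difference: 6.7%)
  R: 6.0% (difference: 6.8%)
  D: 4.3% (difference: 8.5%)
Step 3: 'R' most likely represents 'E' (frequency 12.7%).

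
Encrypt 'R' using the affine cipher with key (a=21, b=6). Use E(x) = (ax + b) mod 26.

Step 1: Convert 'R' to number: x = 17.
Step 2: E(17) = (21 * 17 + 6) mod 26 = 363 mod 26 = 25.
Step 3: Convert 25 back to letter: Z.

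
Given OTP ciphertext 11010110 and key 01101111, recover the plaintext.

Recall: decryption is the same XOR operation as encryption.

Step 1: XOR ciphertext with key:
  Ciphertext: 11010110
  Key:        01101111
  XOR:        10111001
Step 2: Plaintext = 10111001 = 185 in decimal.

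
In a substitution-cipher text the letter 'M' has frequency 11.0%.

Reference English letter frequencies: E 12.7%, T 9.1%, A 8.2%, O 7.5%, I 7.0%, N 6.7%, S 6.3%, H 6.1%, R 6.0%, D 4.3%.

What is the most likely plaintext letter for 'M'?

Step 1: The observed frequency is 11.0%.
Step 2: Compare with English frequencies:
  E: 12.7% (difference: 1.7%) <-- closest
  T: 9.1% (difference: 1.9%)
  A: 8.2% (difference: 2.8%)
  O: 7.5% (difference: 3.5%)
  I: 7.0% (difference: 4.0%)
  N: 6.7% (difference: 4.3%)
  S: 6.3% (difference: 4.7%)
  H: 6.1% (difference: 4.9%)
  R: 6.0% (difference: 5.0%)
  D: 4.3% (difference: 6.7%)
Step 3: 'M' most likely represents 'E' (frequency 12.7%).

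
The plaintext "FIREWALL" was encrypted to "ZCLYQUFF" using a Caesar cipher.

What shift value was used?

Step 1: Compare first letters: F (position 5) -> Z (position 25).
Step 2: Shift = (25 - 5) mod 26 = 20.
The shift value is 20.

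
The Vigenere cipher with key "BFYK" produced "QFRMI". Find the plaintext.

Step 1: Extend key: BFYKB
Step 2: Decrypt each letter (c - k) mod 26:
  Q(16) - B(1) = (16-1) mod 26 = 15 = P
  F(5) - F(5) = (5-5) mod 26 = 0 = A
  R(17) - Y(24) = (17-24) mod 26 = 19 = T
  M(12) - K(10) = (12-10) mod 26 = 2 = C
  I(8) - B(1) = (8-1) mod 26 = 7 = H
Plaintext: PATCH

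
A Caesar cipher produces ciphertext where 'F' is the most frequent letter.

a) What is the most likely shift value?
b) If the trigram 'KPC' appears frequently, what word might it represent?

Step 1: In English, 'E' is the most frequent letter (12.7%).
Step 2: The most frequent ciphertext letter is 'F' (position 5).
Step 3: Shift = (5 - 4) mod 26 = 1.
Step 4: Decrypt 'KPC' by shifting back 1:
  K -> J
  P -> O
  C -> B
Step 5: 'KPC' decrypts to 'JOB'.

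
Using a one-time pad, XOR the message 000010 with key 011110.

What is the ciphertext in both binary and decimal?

Step 1: Write out the XOR operation bit by bit:
  Message: 000010
  Key:     011110
  XOR:     011100
Step 2: Convert to decimal: 011100 = 28.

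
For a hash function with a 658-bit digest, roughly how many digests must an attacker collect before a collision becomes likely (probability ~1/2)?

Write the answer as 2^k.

Step 1: The birthday paradox gives collision probability ~50% after sqrt(2^n) = 2^(n/2) hashes.
Step 2: For 658-bit output: 2^(658/2) = 2^329.
Step 3: Approximately 2^329 hash computations needed.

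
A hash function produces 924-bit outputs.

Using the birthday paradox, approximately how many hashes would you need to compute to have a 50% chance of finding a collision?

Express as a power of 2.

Step 1: The birthday paradox gives collision probability ~50% after sqrt(2^n) = 2^(n/2) hashes.
Step 2: For 924-bit output: 2^(924/2) = 2^462.
Step 3: Approximately 2^462 hash computations needed.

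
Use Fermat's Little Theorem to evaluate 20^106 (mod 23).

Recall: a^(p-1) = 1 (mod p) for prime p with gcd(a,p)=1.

Step 1: Since 23 is prime, by Fermat's Little Theorem: 20^22 = 1 (mod 23).
Step 2: Reduce exponent: 106 mod 22 = 18.
Step 3: So 20^106 = 20^18 (mod 23).
Step 4: 20^18 mod 23 = 2.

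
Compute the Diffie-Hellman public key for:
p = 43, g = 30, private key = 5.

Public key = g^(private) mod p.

Step 1: A = g^a mod p = 30^5 mod 43.
  30^1 mod 43 = 30
  30^2 mod 43 = (30 * 30) mod 43 = 40
  30^3 mod 43 = (40 * 30) mod 43 = 39
  30^4 mod 43 = (39 * 30) mod 43 = 9
  30^5 mod 43 = (9 * 30) mod 43 = 12
Result: A = 12.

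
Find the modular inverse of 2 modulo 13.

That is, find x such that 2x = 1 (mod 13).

Step 1: We need x such that 2 * x = 1 (mod 13).
Step 2: Using the extended Euclidean algorithm or trial:
  2 * 7 = 14 = 1 * 13 + 1.
Step 3: Since 14 mod 13 = 1, the inverse is x = 7.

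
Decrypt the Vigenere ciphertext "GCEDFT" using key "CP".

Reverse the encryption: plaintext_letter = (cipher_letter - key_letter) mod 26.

Step 1: Extend key: CPCPCP
Step 2: Decrypt each letter (c - k) mod 26:
  G(6) - C(2) = (6-2) mod 26 = 4 = E
  C(2) - P(15) = (2-15) mod 26 = 13 = N
  E(4) - C(2) = (4-2) mod 26 = 2 = C
  D(3) - P(15) = (3-15) mod 26 = 14 = O
  F(5) - C(2) = (5-2) mod 26 = 3 = D
  T(19) - P(15) = (19-15) mod 26 = 4 = E
Plaintext: ENCODE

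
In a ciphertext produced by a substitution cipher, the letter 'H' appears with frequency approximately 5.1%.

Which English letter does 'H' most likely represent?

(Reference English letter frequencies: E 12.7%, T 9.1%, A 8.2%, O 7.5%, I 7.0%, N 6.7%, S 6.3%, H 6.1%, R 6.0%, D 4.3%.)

Step 1: The observed frequency is 5.1%.
Step 2: Compare with English frequencies:
  E: 12.7% (difference: 7.6%)
  T: 9.1% (difference: 4.0%)
  A: 8.2% (difference: 3.1%)
  O: 7.5% (difference: 2.4%)
  I: 7.0% (difference: 1.9%)
  N: 6.7% (difference: 1.6%)
  S: 6.3% (difference: 1.2%)
  H: 6.1% (difference: 1.0%)
  R: 6.0% (difference: 0.9%)
  D: 4.3% (difference: 0.8%) <-- closest
Step 3: 'H' most likely represents 'D' (frequency 4.3%).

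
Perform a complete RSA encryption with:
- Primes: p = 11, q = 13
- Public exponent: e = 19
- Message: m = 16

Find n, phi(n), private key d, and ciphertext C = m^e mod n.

Step 1: n = 11 * 13 = 143.
Step 2: phi(n) = (11-1)(13-1) = 10 * 12 = 120.
Step 3: Find d = 19^(-1) mod 120 = 19.
  Verify: 19 * 19 = 361 = 1 (mod 120).
Step 4: C = 16^19 mod 143 = 42.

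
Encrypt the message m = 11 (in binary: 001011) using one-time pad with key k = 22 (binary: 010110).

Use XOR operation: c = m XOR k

Step 1: Write out the XOR operation bit by bit:
  Message: 001011
  Key:     010110
  XOR:     011101
Step 2: Convert to decimal: 011101 = 29.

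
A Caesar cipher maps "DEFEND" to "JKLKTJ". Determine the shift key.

Step 1: Compare first letters: D (position 3) -> J (position 9).
Step 2: Shift = (9 - 3) mod 26 = 6.
The shift value is 6.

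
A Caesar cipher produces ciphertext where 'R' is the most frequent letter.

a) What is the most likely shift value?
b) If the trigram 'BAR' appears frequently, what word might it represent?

Step 1: In English, 'E' is the most frequent letter (12.7%).
Step 2: The most frequent ciphertext letter is 'R' (position 17).
Step 3: Shift = (17 - 4) mod 26 = 13.
Step 4: Decrypt 'BAR' by shifting back 13:
  B -> O
  A -> N
  R -> E
Step 5: 'BAR' decrypts to 'ONE'.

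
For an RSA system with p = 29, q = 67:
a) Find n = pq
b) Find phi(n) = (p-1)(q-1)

Step 1: n = p * q = 29 * 67 = 1943.
Step 2: phi(n) = (p-1)(q-1) = 28 * 66 = 1848.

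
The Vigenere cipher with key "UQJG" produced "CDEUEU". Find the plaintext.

Step 1: Extend key: UQJGUQ
Step 2: Decrypt each letter (c - k) mod 26:
  C(2) - U(20) = (2-20) mod 26 = 8 = I
  D(3) - Q(16) = (3-16) mod 26 = 13 = N
  E(4) - J(9) = (4-9) mod 26 = 21 = V
  U(20) - G(6) = (20-6) mod 26 = 14 = O
  E(4) - U(20) = (4-20) mod 26 = 10 = K
  U(20) - Q(16) = (20-16) mod 26 = 4 = E
Plaintext: INVOKE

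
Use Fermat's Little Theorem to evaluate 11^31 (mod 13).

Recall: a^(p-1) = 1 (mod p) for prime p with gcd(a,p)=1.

Step 1: Since 13 is prime, by Fermat's Little Theorem: 11^12 = 1 (mod 13).
Step 2: Reduce exponent: 31 mod 12 = 7.
Step 3: So 11^31 = 11^7 (mod 13).
Step 4: 11^7 mod 13 = 2.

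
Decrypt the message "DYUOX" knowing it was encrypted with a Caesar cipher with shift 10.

Step 1: Reverse the shift by subtracting 10 from each letter position.
  D (position 3) -> position (3-10) mod 26 = 19 -> T
  Y (position 24) -> position (24-10) mod 26 = 14 -> O
  U (position 20) -> position (20-10) mod 26 = 10 -> K
  O (position 14) -> position (14-10) mod 26 = 4 -> E
  X (position 23) -> position (23-10) mod 26 = 13 -> N
Decrypted message: TOKEN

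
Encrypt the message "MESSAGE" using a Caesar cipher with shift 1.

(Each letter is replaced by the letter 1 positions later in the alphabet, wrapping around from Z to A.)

Step 1: For each letter, shift forward by 1 positions (mod 26).
  M (position 12) -> position (12+1) mod 26 = 13 -> N
  E (position 4) -> position (4+1) mod 26 = 5 -> F
  S (position 18) -> position (18+1) mod 26 = 19 -> T
  S (position 18) -> position (18+1) mod 26 = 19 -> T
  A (position 0) -> position (0+1) mod 26 = 1 -> B
  G (position 6) -> position (6+1) mod 26 = 7 -> H
  E (position 4) -> position (4+1) mod 26 = 5 -> F
Result: NFTTBHF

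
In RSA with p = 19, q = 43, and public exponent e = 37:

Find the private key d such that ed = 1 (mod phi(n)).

Step 1: n = 19 * 43 = 817.
Step 2: phi(n) = 18 * 42 = 756.
Step 3: Find d such that 37 * d = 1 (mod 756).
Step 4: d = 37^(-1) mod 756 = 613.
Verification: 37 * 613 = 22681 = 30 * 756 + 1.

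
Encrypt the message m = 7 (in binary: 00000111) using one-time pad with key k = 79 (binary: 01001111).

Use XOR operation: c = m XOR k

Step 1: Write out the XOR operation bit by bit:
  Message: 00000111
  Key:     01001111
  XOR:     01001000
Step 2: Convert to decimal: 01001000 = 72.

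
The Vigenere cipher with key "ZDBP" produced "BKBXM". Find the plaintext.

Step 1: Extend key: ZDBPZ
Step 2: Decrypt each letter (c - k) mod 26:
  B(1) - Z(25) = (1-25) mod 26 = 2 = C
  K(10) - D(3) = (10-3) mod 26 = 7 = H
  B(1) - B(1) = (1-1) mod 26 = 0 = A
  X(23) - P(15) = (23-15) mod 26 = 8 = I
  M(12) - Z(25) = (12-25) mod 26 = 13 = N
Plaintext: CHAIN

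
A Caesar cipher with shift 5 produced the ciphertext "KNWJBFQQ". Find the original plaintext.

Step 1: Reverse the shift by subtracting 5 from each letter position.
  K (position 10) -> position (10-5) mod 26 = 5 -> F
  N (position 13) -> position (13-5) mod 26 = 8 -> I
  W (position 22) -> position (22-5) mod 26 = 17 -> R
  J (position 9) -> position (9-5) mod 26 = 4 -> E
  B (position 1) -> position (1-5) mod 26 = 22 -> W
  F (position 5) -> position (5-5) mod 26 = 0 -> A
  Q (position 16) -> position (16-5) mod 26 = 11 -> L
  Q (position 16) -> position (16-5) mod 26 = 11 -> L
Decrypted message: FIREWALL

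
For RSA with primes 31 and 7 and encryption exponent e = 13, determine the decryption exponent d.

Step 1: n = 31 * 7 = 217.
Step 2: phi(n) = 30 * 6 = 180.
Step 3: Find d such that 13 * d = 1 (mod 180).
Step 4: d = 13^(-1) mod 180 = 97.
Verification: 13 * 97 = 1261 = 7 * 180 + 1.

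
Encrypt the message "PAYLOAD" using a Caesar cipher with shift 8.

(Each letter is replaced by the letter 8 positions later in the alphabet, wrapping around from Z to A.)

Step 1: For each letter, shift forward by 8 positions (mod 26).
  P (position 15) -> position (15+8) mod 26 = 23 -> X
  A (position 0) -> position (0+8) mod 26 = 8 -> I
  Y (position 24) -> position (24+8) mod 26 = 6 -> G
  L (position 11) -> position (11+8) mod 26 = 19 -> T
  O (position 14) -> position (14+8) mod 26 = 22 -> W
  A (position 0) -> position (0+8) mod 26 = 8 -> I
  D (position 3) -> position (3+8) mod 26 = 11 -> L
Result: XIGTWIL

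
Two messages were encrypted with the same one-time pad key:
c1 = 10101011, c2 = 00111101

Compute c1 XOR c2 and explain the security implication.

Step 1: c1 XOR c2 = (m1 XOR k) XOR (m2 XOR k).
Step 2: By XOR associativity/commutativity: = m1 XOR m2 XOR k XOR k = m1 XOR m2.
Step 3: 10101011 XOR 00111101 = 10010110 = 150.
Step 4: The key cancels out! An attacker learns m1 XOR m2 = 150, revealing the relationship between plaintexts.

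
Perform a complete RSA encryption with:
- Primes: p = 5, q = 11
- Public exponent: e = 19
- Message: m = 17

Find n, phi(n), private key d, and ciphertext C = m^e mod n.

Step 1: n = 5 * 11 = 55.
Step 2: phi(n) = (5-1)(11-1) = 4 * 10 = 40.
Step 3: Find d = 19^(-1) mod 40 = 19.
  Verify: 19 * 19 = 361 = 1 (mod 40).
Step 4: C = 17^19 mod 55 = 13.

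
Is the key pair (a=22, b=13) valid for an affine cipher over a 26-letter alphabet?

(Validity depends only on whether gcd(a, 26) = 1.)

Step 1: Compute gcd(22, 26).
Step 2: gcd(22, 26) = 2.
Since gcd = 2 != 1, 22 shares a common factor with 26, so it cannot be used.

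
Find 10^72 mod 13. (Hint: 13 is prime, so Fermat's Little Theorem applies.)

Step 1: Since 13 is prime, by Fermat's Little Theorem: 10^12 = 1 (mod 13).
Step 2: Reduce exponent: 72 mod 12 = 0.
Step 3: So 10^72 = 10^0 (mod 13).
Step 4: 10^0 mod 13 = 1.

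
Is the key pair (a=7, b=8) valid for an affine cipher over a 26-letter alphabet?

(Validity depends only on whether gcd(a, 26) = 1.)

Step 1: Compute gcd(7, 26).
Step 2: gcd(7, 26) = 1.
Since gcd = 1, 7 is coprime with 26, so it is a valid key.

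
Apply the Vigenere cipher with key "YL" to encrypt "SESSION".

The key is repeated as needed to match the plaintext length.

Step 1: Repeat key to match plaintext length:
  Plaintext: SESSION
  Key:       YLYLYLY
Step 2: Encrypt each letter:
  S(18) + Y(24) = (18+24) mod 26 = 16 = Q
  E(4) + L(11) = (4+11) mod 26 = 15 = P
  S(18) + Y(24) = (18+24) mod 26 = 16 = Q
  S(18) + L(11) = (18+11) mod 26 = 3 = D
  I(8) + Y(24) = (8+24) mod 26 = 6 = G
  O(14) + L(11) = (14+11) mod 26 = 25 = Z
  N(13) + Y(24) = (13+24) mod 26 = 11 = L
Ciphertext: QPQDGZL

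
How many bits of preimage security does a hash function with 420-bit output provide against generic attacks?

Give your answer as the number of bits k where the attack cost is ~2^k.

Step 1: The hash has a 420-bit output.
Step 2: Preimage resistance means: given a digest h(x), it should be infeasible to find any input that hashes to it.
With a 420-bit output there are 2^420 possible digests, so a generic brute-force preimage search costs about 2^420 evaluations.
Step 3: Security level = 420 bits.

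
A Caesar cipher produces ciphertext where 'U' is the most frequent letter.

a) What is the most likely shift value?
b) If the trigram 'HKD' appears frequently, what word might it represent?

Step 1: In English, 'E' is the most frequent letter (12.7%).
Step 2: The most frequent ciphertext letter is 'U' (position 20).
Step 3: Shift = (20 - 4) mod 26 = 16.
Step 4: Decrypt 'HKD' by shifting back 16:
  H -> R
  K -> U
  D -> N
Step 5: 'HKD' decrypts to 'RUN'.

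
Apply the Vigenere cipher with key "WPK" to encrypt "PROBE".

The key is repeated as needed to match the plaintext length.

Step 1: Repeat key to match plaintext length:
  Plaintext: PROBE
  Key:       WPKWP
Step 2: Encrypt each letter:
  P(15) + W(22) = (15+22) mod 26 = 11 = L
  R(17) + P(15) = (17+15) mod 26 = 6 = G
  O(14) + K(10) = (14+10) mod 26 = 24 = Y
  B(1) + W(22) = (1+22) mod 26 = 23 = X
  E(4) + P(15) = (4+15) mod 26 = 19 = T
Ciphertext: LGYXT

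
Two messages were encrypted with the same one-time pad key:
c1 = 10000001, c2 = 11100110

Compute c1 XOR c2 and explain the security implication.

Step 1: c1 XOR c2 = (m1 XOR k) XOR (m2 XOR k).
Step 2: By XOR associativity/commutativity: = m1 XOR m2 XOR k XOR k = m1 XOR m2.
Step 3: 10000001 XOR 11100110 = 01100111 = 103.
Step 4: The key cancels out! An attacker learns m1 XOR m2 = 103, revealing the relationship between plaintexts.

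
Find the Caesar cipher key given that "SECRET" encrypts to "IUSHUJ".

Step 1: Compare first letters: S (position 18) -> I (position 8).
Step 2: Shift = (8 - 18) mod 26 = 16.
The shift value is 16.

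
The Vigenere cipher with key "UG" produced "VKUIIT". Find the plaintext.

Step 1: Extend key: UGUGUG
Step 2: Decrypt each letter (c - k) mod 26:
  V(21) - U(20) = (21-20) mod 26 = 1 = B
  K(10) - G(6) = (10-6) mod 26 = 4 = E
  U(20) - U(20) = (20-20) mod 26 = 0 = A
  I(8) - G(6) = (8-6) mod 26 = 2 = C
  I(8) - U(20) = (8-20) mod 26 = 14 = O
  T(19) - G(6) = (19-6) mod 26 = 13 = N
Plaintext: BEACON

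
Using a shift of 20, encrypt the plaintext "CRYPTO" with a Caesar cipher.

Step 1: For each letter, shift forward by 20 positions (mod 26).
  C (position 2) -> position (2+20) mod 26 = 22 -> W
  R (position 17) -> position (17+20) mod 26 = 11 -> L
  Y (position 24) -> position (24+20) mod 26 = 18 -> S
  P (position 15) -> position (15+20) mod 26 = 9 -> J
  T (position 19) -> position (19+20) mod 26 = 13 -> N
  O (position 14) -> position (14+20) mod 26 = 8 -> I
Result: WLSJNI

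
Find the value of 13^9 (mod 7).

Step 1: Compute 13^9 mod 7 step by step, reducing modulo 7 at each step.
  13^1 mod 7 = 6
  13^2 mod 7 = (6 * 13) mod 7 = 1
  13^3 mod 7 = (1 * 13) mod 7 = 6
  13^4 mod 7 = (6 * 13) mod 7 = 1
  13^5 mod 7 = (1 * 13) mod 7 = 6
  13^6 mod 7 = (6 * 13) mod 7 = 1
  13^7 mod 7 = (1 * 13) mod 7 = 6
  13^8 mod 7 = (6 * 13) mod 7 = 1
  13^9 mod 7 = (1 * 13) mod 7 = 6
Step 2: Result = 6.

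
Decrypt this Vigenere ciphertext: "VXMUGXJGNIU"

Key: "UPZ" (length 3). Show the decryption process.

Step 1: Key 'UPZ' has length 3. Extended key: UPZUPZUPZUP
Step 2: Decrypt each position:
  V(21) - U(20) = 1 = B
  X(23) - P(15) = 8 = I
  M(12) - Z(25) = 13 = N
  U(20) - U(20) = 0 = A
  G(6) - P(15) = 17 = R
  X(23) - Z(25) = 24 = Y
  J(9) - U(20) = 15 = P
  G(6) - P(15) = 17 = R
  N(13) - Z(25) = 14 = O
  I(8) - U(20) = 14 = O
  U(20) - P(15) = 5 = F
Plaintext: BINARYPROOF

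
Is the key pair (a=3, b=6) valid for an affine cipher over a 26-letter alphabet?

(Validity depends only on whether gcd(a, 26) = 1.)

Step 1: Compute gcd(3, 26).
Step 2: gcd(3, 26) = 1.
Since gcd = 1, 3 is coprime with 26, so it is a valid key.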